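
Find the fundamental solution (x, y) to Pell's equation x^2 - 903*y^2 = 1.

(x, y) = (601, 20)

First expand sqrt(903) as a continued fraction. With x_i = (sqrt(903) + m_i)/d_i and (m_0, d_0) = (0, 1): a_0 = floor(sqrt(903)) = 30, since 30^2 = 900 <= 903 < 961 = 31^2.
Iterate m_{i+1} = d_i*a_i - m_i, d_{i+1} = (903 - m_{i+1}^2)/d_i, a_{i+1} = floor((a_0 + m_{i+1})/d_{i+1}):
  m_1 = 1*30 - 0 = 30, d_1 = (903 - 30^2)/1 = 3/1 = 3, a_1 = floor((30 + 30)/3) = 20.
  m_2 = 3*20 - 30 = 30, d_2 = (903 - 30^2)/3 = 3/3 = 1, a_2 = floor((30 + 30)/1) = 60.
  m_3 = 1*60 - 30 = 30, d_3 = (903 - 30^2)/1 = 3/1 = 3: (m_3, d_3) = (m_1, d_1) = (30, 3), so from here the quotients repeat a_1, a_2; the period length is 2.
So sqrt(903) = [30; (20, 60)] with period length k = 2.
k is even, so the fundamental solution of x^2 - 903y^2 = 1 is (p_{k-1}, q_{k-1}) = (p_1, q_1); compute convergents through index 1.
Convergents (p_i = a_i*p_{i-1} + p_{i-2}, q_i = a_i*q_{i-1} + q_{i-2} with p_{-2}=0, p_{-1}=1, q_{-2}=1, q_{-1}=0):
  i=0: a_0=30, p_0 = 30*1 + 0 = 30, q_0 = 30*0 + 1 = 1.
  i=1: a_1=20, p_1 = 20*30 + 1 = 601, q_1 = 20*1 + 0 = 20.
Check: 601^2 - 903*20^2 = 361201 - 361200 = 1, so (x, y) = (601, 20) solves the equation, and by the theorem it is the least positive solution.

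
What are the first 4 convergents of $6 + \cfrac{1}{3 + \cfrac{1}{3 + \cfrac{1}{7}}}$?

Using the convergent recurrence p_i = a_i*p_{i-1} + p_{i-2}, q_i = a_i*q_{i-1} + q_{i-2} with p_{-2}=0, p_{-1}=1, q_{-2}=1, q_{-1}=0:
  i=0: a_0=6, p_0 = 6*1 + 0 = 6, q_0 = 6*0 + 1 = 1.
  i=1: a_1=3, p_1 = 3*6 + 1 = 19, q_1 = 3*1 + 0 = 3.
  i=2: a_2=3, p_2 = 3*19 + 6 = 63, q_2 = 3*3 + 1 = 10.
  i=3: a_3=7, p_3 = 7*63 + 19 = 460, q_3 = 7*10 + 3 = 73.

6/1, 19/3, 63/10, 460/73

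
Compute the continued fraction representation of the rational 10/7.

Run the Euclidean algorithm on 10 and 7; the successive quotients are the partial quotients a_0, a_1, ... (each step inverts the fractional part left over by the previous one):
  10 = 1*7 + 3, so a_0 = 1.
  7 = 2*3 + 1, so a_1 = 2.
  3 = 3*1 + 0, so a_2 = 3.
The remainder reaches 0 after 3 divisions, so the expansion has 3 partial quotients, read off in order.

[1; 2, 3]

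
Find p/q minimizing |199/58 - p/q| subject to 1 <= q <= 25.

24/7

Expand x = 199/58 as a continued fraction with the Euclidean algorithm:
  199 = 3*58 + 25, so a_0 = 3.
  58 = 2*25 + 8, so a_1 = 2.
  25 = 3*8 + 1, so a_2 = 3.
  8 = 8*1 + 0, so a_3 = 8.
so x = [3; 2, 3, 8].
Convergents (p_i = a_i*p_{i-1} + p_{i-2}, q_i = a_i*q_{i-1} + q_{i-2} with p_{-2}=0, p_{-1}=1, q_{-2}=1, q_{-1}=0), until the denominator exceeds 25:
  i=0: a_0=3, p_0 = 3*1 + 0 = 3, q_0 = 3*0 + 1 = 1.
  i=1: a_1=2, p_1 = 2*3 + 1 = 7, q_1 = 2*1 + 0 = 2.
  i=2: a_2=3, p_2 = 3*7 + 3 = 24, q_2 = 3*2 + 1 = 7.
  i=3: a_3=8, p_3 = 8*24 + 7 = 199, q_3 = 8*7 + 2 = 58.
q_3 = 58 > 25, so the last convergent with denominator <= 25 is p_2/q_2 = 24/7.
The closest fraction with denominator <= 25 is either p_2/q_2 or the intermediate fraction (k*p_2 + p_1)/(k*q_2 + q_1) with the largest k >= 1 whose denominator stays <= 25; these approach x as k grows, and every other convergent or intermediate fraction in range is farther away.
Largest k: floor((25 - q_1)/q_2) = floor((25 - 2)/7) = 3.
That gives (3*24 + 7)/(3*7 + 2) = 79/23.
Compare the errors: |x - 24/7| = |199*7 - 24*58|/(58*7) = 1/406, and |x - 79/23| = |199*23 - 79*58|/(58*23) = 5/1334.
Cross-multiplying, 1*1334 = 1334 < 2030 = 5*406, so 1/406 is smaller: the convergent 24/7 is closer to x than 79/23.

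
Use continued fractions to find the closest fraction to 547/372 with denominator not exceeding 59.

25/17

Expand x = 547/372 as a continued fraction with the Euclidean algorithm:
  547 = 1*372 + 175, so a_0 = 1.
  372 = 2*175 + 22, so a_1 = 2.
  175 = 7*22 + 21, so a_2 = 7.
  22 = 1*21 + 1, so a_3 = 1.
  21 = 21*1 + 0, so a_4 = 21.
so x = [1; 2, 7, 1, 21].
Convergents (p_i = a_i*p_{i-1} + p_{i-2}, q_i = a_i*q_{i-1} + q_{i-2} with p_{-2}=0, p_{-1}=1, q_{-2}=1, q_{-1}=0), until the denominator exceeds 59:
  i=0: a_0=1, p_0 = 1*1 + 0 = 1, q_0 = 1*0 + 1 = 1.
  i=1: a_1=2, p_1 = 2*1 + 1 = 3, q_1 = 2*1 + 0 = 2.
  i=2: a_2=7, p_2 = 7*3 + 1 = 22, q_2 = 7*2 + 1 = 15.
  i=3: a_3=1, p_3 = 1*22 + 3 = 25, q_3 = 1*15 + 2 = 17.
  i=4: a_4=21, p_4 = 21*25 + 22 = 547, q_4 = 21*17 + 15 = 372.
q_4 = 372 > 59, so the last convergent with denominator <= 59 is p_3/q_3 = 25/17.
The closest fraction with denominator <= 59 is either p_3/q_3 or the intermediate fraction (k*p_3 + p_2)/(k*q_3 + q_2) with the largest k >= 1 whose denominator stays <= 59; these approach x as k grows, and every other convergent or intermediate fraction in range is farther away.
Largest k: floor((59 - q_2)/q_3) = floor((59 - 15)/17) = 2.
That gives (2*25 + 22)/(2*17 + 15) = 72/49.
Compare the errors: |x - 25/17| = |547*17 - 25*372|/(372*17) = 1/6324, and |x - 72/49| = |547*49 - 72*372|/(372*49) = 19/18228.
Cross-multiplying, 1*18228 = 18228 < 120156 = 19*6324, so 1/6324 is smaller: the convergent 25/17 is closer to x than 72/49.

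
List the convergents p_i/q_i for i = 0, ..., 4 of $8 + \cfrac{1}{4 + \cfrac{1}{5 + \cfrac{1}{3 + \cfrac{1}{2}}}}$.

Using the convergent recurrence p_i = a_i*p_{i-1} + p_{i-2}, q_i = a_i*q_{i-1} + q_{i-2} with p_{-2}=0, p_{-1}=1, q_{-2}=1, q_{-1}=0:
  i=0: a_0=8, p_0 = 8*1 + 0 = 8, q_0 = 8*0 + 1 = 1.
  i=1: a_1=4, p_1 = 4*8 + 1 = 33, q_1 = 4*1 + 0 = 4.
  i=2: a_2=5, p_2 = 5*33 + 8 = 173, q_2 = 5*4 + 1 = 21.
  i=3: a_3=3, p_3 = 3*173 + 33 = 552, q_3 = 3*21 + 4 = 67.
  i=4: a_4=2, p_4 = 2*552 + 173 = 1277, q_4 = 2*67 + 21 = 155.

8/1, 33/4, 173/21, 552/67, 1277/155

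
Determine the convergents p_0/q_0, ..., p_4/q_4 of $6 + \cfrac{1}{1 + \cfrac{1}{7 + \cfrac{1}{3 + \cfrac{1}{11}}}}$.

6/1, 7/1, 55/8, 172/25, 1947/283

Using the convergent recurrence p_i = a_i*p_{i-1} + p_{i-2}, q_i = a_i*q_{i-1} + q_{i-2} with p_{-2}=0, p_{-1}=1, q_{-2}=1, q_{-1}=0:
  i=0: a_0=6, p_0 = 6*1 + 0 = 6, q_0 = 6*0 + 1 = 1.
  i=1: a_1=1, p_1 = 1*6 + 1 = 7, q_1 = 1*1 + 0 = 1.
  i=2: a_2=7, p_2 = 7*7 + 6 = 55, q_2 = 7*1 + 1 = 8.
  i=3: a_3=3, p_3 = 3*55 + 7 = 172, q_3 = 3*8 + 1 = 25.
  i=4: a_4=11, p_4 = 11*172 + 55 = 1947, q_4 = 11*25 + 8 = 283.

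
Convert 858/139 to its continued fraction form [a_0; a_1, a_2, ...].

Run the Euclidean algorithm on 858 and 139; the successive quotients are the partial quotients a_0, a_1, ... (each step inverts the fractional part left over by the previous one):
  858 = 6*139 + 24, so a_0 = 6.
  139 = 5*24 + 19, so a_1 = 5.
  24 = 1*19 + 5, so a_2 = 1.
  19 = 3*5 + 4, so a_3 = 3.
  5 = 1*4 + 1, so a_4 = 1.
  4 = 4*1 + 0, so a_5 = 4.
The remainder reaches 0 after 6 divisions, so the expansion has 6 partial quotients, read off in order.

[6; 5, 1, 3, 1, 4]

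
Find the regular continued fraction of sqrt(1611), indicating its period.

Write x_i = (sqrt(1611) + m_i)/d_i with (m_0, d_0) = (0, 1). a_0 = floor(sqrt(1611)) = 40, since 40^2 = 1600 <= 1611 < 1681 = 41^2.
Iterate m_{i+1} = d_i*a_i - m_i, d_{i+1} = (1611 - m_{i+1}^2)/d_i, a_{i+1} = floor((a_0 + m_{i+1})/d_{i+1}):
  m_1 = 1*40 - 0 = 40, d_1 = (1611 - 40^2)/1 = 11/1 = 11, a_1 = floor((40 + 40)/11) = 7.
  m_2 = 11*7 - 40 = 37, d_2 = (1611 - 37^2)/11 = 242/11 = 22, a_2 = floor((40 + 37)/22) = 3.
  m_3 = 22*3 - 37 = 29, d_3 = (1611 - 29^2)/22 = 770/22 = 35, a_3 = floor((40 + 29)/35) = 1.
  m_4 = 35*1 - 29 = 6, d_4 = (1611 - 6^2)/35 = 1575/35 = 45, a_4 = floor((40 + 6)/45) = 1.
  m_5 = 45*1 - 6 = 39, d_5 = (1611 - 39^2)/45 = 90/45 = 2, a_5 = floor((40 + 39)/2) = 39.
  m_6 = 2*39 - 39 = 39, d_6 = (1611 - 39^2)/2 = 90/2 = 45, a_6 = floor((40 + 39)/45) = 1.
  m_7 = 45*1 - 39 = 6, d_7 = (1611 - 6^2)/45 = 1575/45 = 35, a_7 = floor((40 + 6)/35) = 1.
  m_8 = 35*1 - 6 = 29, d_8 = (1611 - 29^2)/35 = 770/35 = 22, a_8 = floor((40 + 29)/22) = 3.
  m_9 = 22*3 - 29 = 37, d_9 = (1611 - 37^2)/22 = 242/22 = 11, a_9 = floor((40 + 37)/11) = 7.
  m_10 = 11*7 - 37 = 40, d_10 = (1611 - 40^2)/11 = 11/11 = 1, a_10 = floor((40 + 40)/1) = 80.
  m_11 = 1*80 - 40 = 40, d_11 = (1611 - 40^2)/1 = 11/1 = 11: (m_11, d_11) = (m_1, d_1) = (40, 11), so from here the quotients repeat a_1, ..., a_10; the period length is 10.
Hence the expansion of sqrt(1611) is a_0 = 40 followed by the repeating block 7, 3, 1, 1, 39, 1, 1, 3, 7, 80 (period 10).

[40; (7, 3, 1, 1, 39, 1, 1, 3, 7, 80)]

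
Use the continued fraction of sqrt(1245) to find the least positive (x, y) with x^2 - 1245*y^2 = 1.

First expand sqrt(1245) as a continued fraction. With x_i = (sqrt(1245) + m_i)/d_i and (m_0, d_0) = (0, 1): a_0 = floor(sqrt(1245)) = 35, since 35^2 = 1225 <= 1245 < 1296 = 36^2.
Iterate m_{i+1} = d_i*a_i - m_i, d_{i+1} = (1245 - m_{i+1}^2)/d_i, a_{i+1} = floor((a_0 + m_{i+1})/d_{i+1}):
  m_1 = 1*35 - 0 = 35, d_1 = (1245 - 35^2)/1 = 20/1 = 20, a_1 = floor((35 + 35)/20) = 3.
  m_2 = 20*3 - 35 = 25, d_2 = (1245 - 25^2)/20 = 620/20 = 31, a_2 = floor((35 + 25)/31) = 1.
  m_3 = 31*1 - 25 = 6, d_3 = (1245 - 6^2)/31 = 1209/31 = 39, a_3 = floor((35 + 6)/39) = 1.
  m_4 = 39*1 - 6 = 33, d_4 = (1245 - 33^2)/39 = 156/39 = 4, a_4 = floor((35 + 33)/4) = 17.
  m_5 = 4*17 - 33 = 35, d_5 = (1245 - 35^2)/4 = 20/4 = 5, a_5 = floor((35 + 35)/5) = 14.
  m_6 = 5*14 - 35 = 35, d_6 = (1245 - 35^2)/5 = 20/5 = 4, a_6 = floor((35 + 35)/4) = 17.
  m_7 = 4*17 - 35 = 33, d_7 = (1245 - 33^2)/4 = 156/4 = 39, a_7 = floor((35 + 33)/39) = 1.
  m_8 = 39*1 - 33 = 6, d_8 = (1245 - 6^2)/39 = 1209/39 = 31, a_8 = floor((35 + 6)/31) = 1.
  m_9 = 31*1 - 6 = 25, d_9 = (1245 - 25^2)/31 = 620/31 = 20, a_9 = floor((35 + 25)/20) = 3.
  m_10 = 20*3 - 25 = 35, d_10 = (1245 - 35^2)/20 = 20/20 = 1, a_10 = floor((35 + 35)/1) = 70.
  m_11 = 1*70 - 35 = 35, d_11 = (1245 - 35^2)/1 = 20/1 = 20: (m_11, d_11) = (m_1, d_1) = (35, 20), so from here the quotients repeat a_1, ..., a_10; the period length is 10.
So sqrt(1245) = [35; (3, 1, 1, 17, 14, 17, 1, 1, 3, 70)] with period length k = 10.
k is even, so the fundamental solution of x^2 - 1245y^2 = 1 is (p_{k-1}, q_{k-1}) = (p_9, q_9); compute convergents through index 9.
Convergents (p_i = a_i*p_{i-1} + p_{i-2}, q_i = a_i*q_{i-1} + q_{i-2} with p_{-2}=0, p_{-1}=1, q_{-2}=1, q_{-1}=0):
  i=0: a_0=35, p_0 = 35*1 + 0 = 35, q_0 = 35*0 + 1 = 1.
  i=1: a_1=3, p_1 = 3*35 + 1 = 106, q_1 = 3*1 + 0 = 3.
  i=2: a_2=1, p_2 = 1*106 + 35 = 141, q_2 = 1*3 + 1 = 4.
  i=3: a_3=1, p_3 = 1*141 + 106 = 247, q_3 = 1*4 + 3 = 7.
  i=4: a_4=17, p_4 = 17*247 + 141 = 4340, q_4 = 17*7 + 4 = 123.
  i=5: a_5=14, p_5 = 14*4340 + 247 = 61007, q_5 = 14*123 + 7 = 1729.
  i=6: a_6=17, p_6 = 17*61007 + 4340 = 1041459, q_6 = 17*1729 + 123 = 29516.
  i=7: a_7=1, p_7 = 1*1041459 + 61007 = 1102466, q_7 = 1*29516 + 1729 = 31245.
  i=8: a_8=1, p_8 = 1*1102466 + 1041459 = 2143925, q_8 = 1*31245 + 29516 = 60761.
  i=9: a_9=3, p_9 = 3*2143925 + 1102466 = 7534241, q_9 = 3*60761 + 31245 = 213528.
Check: 7534241^2 - 1245*213528^2 = 56764787446081 - 56764787446080 = 1, so (x, y) = (7534241, 213528) solves the equation, and by the theorem it is the least positive solution.

(x, y) = (7534241, 213528)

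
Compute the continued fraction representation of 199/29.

[6; 1, 6, 4]

Run the Euclidean algorithm on 199 and 29; the successive quotients are the partial quotients a_0, a_1, ... (each step inverts the fractional part left over by the previous one):
  199 = 6*29 + 25, so a_0 = 6.
  29 = 1*25 + 4, so a_1 = 1.
  25 = 6*4 + 1, so a_2 = 6.
  4 = 4*1 + 0, so a_3 = 4.
The remainder reaches 0 after 4 divisions, so the expansion has 4 partial quotients, read off in order.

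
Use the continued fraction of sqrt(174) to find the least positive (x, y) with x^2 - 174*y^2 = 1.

First expand sqrt(174) as a continued fraction. With x_i = (sqrt(174) + m_i)/d_i and (m_0, d_0) = (0, 1): a_0 = floor(sqrt(174)) = 13, since 13^2 = 169 <= 174 < 196 = 14^2.
Iterate m_{i+1} = d_i*a_i - m_i, d_{i+1} = (174 - m_{i+1}^2)/d_i, a_{i+1} = floor((a_0 + m_{i+1})/d_{i+1}):
  m_1 = 1*13 - 0 = 13, d_1 = (174 - 13^2)/1 = 5/1 = 5, a_1 = floor((13 + 13)/5) = 5.
  m_2 = 5*5 - 13 = 12, d_2 = (174 - 12^2)/5 = 30/5 = 6, a_2 = floor((13 + 12)/6) = 4.
  m_3 = 6*4 - 12 = 12, d_3 = (174 - 12^2)/6 = 30/6 = 5, a_3 = floor((13 + 12)/5) = 5.
  m_4 = 5*5 - 12 = 13, d_4 = (174 - 13^2)/5 = 5/5 = 1, a_4 = floor((13 + 13)/1) = 26.
  m_5 = 1*26 - 13 = 13, d_5 = (174 - 13^2)/1 = 5/1 = 5: (m_5, d_5) = (m_1, d_1) = (13, 5), so from here the quotients repeat a_1, ..., a_4; the period length is 4.
So sqrt(174) = [13; (5, 4, 5, 26)] with period length k = 4.
k is even, so the fundamental solution of x^2 - 174y^2 = 1 is (p_{k-1}, q_{k-1}) = (p_3, q_3); compute convergents through index 3.
Convergents (p_i = a_i*p_{i-1} + p_{i-2}, q_i = a_i*q_{i-1} + q_{i-2} with p_{-2}=0, p_{-1}=1, q_{-2}=1, q_{-1}=0):
  i=0: a_0=13, p_0 = 13*1 + 0 = 13, q_0 = 13*0 + 1 = 1.
  i=1: a_1=5, p_1 = 5*13 + 1 = 66, q_1 = 5*1 + 0 = 5.
  i=2: a_2=4, p_2 = 4*66 + 13 = 277, q_2 = 4*5 + 1 = 21.
  i=3: a_3=5, p_3 = 5*277 + 66 = 1451, q_3 = 5*21 + 5 = 110.
Check: 1451^2 - 174*110^2 = 2105401 - 2105400 = 1, so (x, y) = (1451, 110) solves the equation, and by the theorem it is the least positive solution.

(x, y) = (1451, 110)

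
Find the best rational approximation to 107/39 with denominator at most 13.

Expand x = 107/39 as a continued fraction with the Euclidean algorithm:
  107 = 2*39 + 29, so a_0 = 2.
  39 = 1*29 + 10, so a_1 = 1.
  29 = 2*10 + 9, so a_2 = 2.
  10 = 1*9 + 1, so a_3 = 1.
  9 = 9*1 + 0, so a_4 = 9.
so x = [2; 1, 2, 1, 9].
Convergents (p_i = a_i*p_{i-1} + p_{i-2}, q_i = a_i*q_{i-1} + q_{i-2} with p_{-2}=0, p_{-1}=1, q_{-2}=1, q_{-1}=0), until the denominator exceeds 13:
  i=0: a_0=2, p_0 = 2*1 + 0 = 2, q_0 = 2*0 + 1 = 1.
  i=1: a_1=1, p_1 = 1*2 + 1 = 3, q_1 = 1*1 + 0 = 1.
  i=2: a_2=2, p_2 = 2*3 + 2 = 8, q_2 = 2*1 + 1 = 3.
  i=3: a_3=1, p_3 = 1*8 + 3 = 11, q_3 = 1*3 + 1 = 4.
  i=4: a_4=9, p_4 = 9*11 + 8 = 107, q_4 = 9*4 + 3 = 39.
q_4 = 39 > 13, so the last convergent with denominator <= 13 is p_3/q_3 = 11/4.
The closest fraction with denominator <= 13 is either p_3/q_3 or the intermediate fraction (k*p_3 + p_2)/(k*q_3 + q_2) with the largest k >= 1 whose denominator stays <= 13; these approach x as k grows, and every other convergent or intermediate fraction in range is farther away.
Largest k: floor((13 - q_2)/q_3) = floor((13 - 3)/4) = 2.
That gives (2*11 + 8)/(2*4 + 3) = 30/11.
Compare the errors: |x - 11/4| = |107*4 - 11*39|/(39*4) = 1/156, and |x - 30/11| = |107*11 - 30*39|/(39*11) = 7/429.
Cross-multiplying, 1*429 = 429 < 1092 = 7*156, so 1/156 is smaller: the convergent 11/4 is closer to x than 30/11.

11/4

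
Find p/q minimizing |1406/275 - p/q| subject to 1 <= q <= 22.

Expand x = 1406/275 as a continued fraction with the Euclidean algorithm:
  1406 = 5*275 + 31, so a_0 = 5.
  275 = 8*31 + 27, so a_1 = 8.
  31 = 1*27 + 4, so a_2 = 1.
  27 = 6*4 + 3, so a_3 = 6.
  4 = 1*3 + 1, so a_4 = 1.
  3 = 3*1 + 0, so a_5 = 3.
so x = [5; 8, 1, 6, 1, 3].
Convergents (p_i = a_i*p_{i-1} + p_{i-2}, q_i = a_i*q_{i-1} + q_{i-2} with p_{-2}=0, p_{-1}=1, q_{-2}=1, q_{-1}=0), until the denominator exceeds 22:
  i=0: a_0=5, p_0 = 5*1 + 0 = 5, q_0 = 5*0 + 1 = 1.
  i=1: a_1=8, p_1 = 8*5 + 1 = 41, q_1 = 8*1 + 0 = 8.
  i=2: a_2=1, p_2 = 1*41 + 5 = 46, q_2 = 1*8 + 1 = 9.
  i=3: a_3=6, p_3 = 6*46 + 41 = 317, q_3 = 6*9 + 8 = 62.
q_3 = 62 > 22, so the last convergent with denominator <= 22 is p_2/q_2 = 46/9.
The closest fraction with denominator <= 22 is either p_2/q_2 or the intermediate fraction (k*p_2 + p_1)/(k*q_2 + q_1) with the largest k >= 1 whose denominator stays <= 22; these approach x as k grows, and every other convergent or intermediate fraction in range is farther away.
Largest k: floor((22 - q_1)/q_2) = floor((22 - 8)/9) = 1.
That gives (1*46 + 41)/(1*9 + 8) = 87/17.
Compare the errors: |x - 46/9| = |1406*9 - 46*275|/(275*9) = 4/2475, and |x - 87/17| = |1406*17 - 87*275|/(275*17) = 23/4675.
Cross-multiplying, 4*4675 = 18700 < 56925 = 23*2475, so 4/2475 is smaller: the convergent 46/9 is closer to x than 87/17.

46/9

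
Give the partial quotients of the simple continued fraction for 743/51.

Run the Euclidean algorithm on 743 and 51; the successive quotients are the partial quotients a_0, a_1, ... (each step inverts the fractional part left over by the previous one):
  743 = 14*51 + 29, so a_0 = 14.
  51 = 1*29 + 22, so a_1 = 1.
  29 = 1*22 + 7, so a_2 = 1.
  22 = 3*7 + 1, so a_3 = 3.
  7 = 7*1 + 0, so a_4 = 7.
The remainder reaches 0 after 5 divisions, so the expansion has 5 partial quotients, read off in order.

[14; 1, 1, 3, 7]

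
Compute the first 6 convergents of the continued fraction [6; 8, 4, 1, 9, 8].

Using the convergent recurrence p_i = a_i*p_{i-1} + p_{i-2}, q_i = a_i*q_{i-1} + q_{i-2} with p_{-2}=0, p_{-1}=1, q_{-2}=1, q_{-1}=0:
  i=0: a_0=6, p_0 = 6*1 + 0 = 6, q_0 = 6*0 + 1 = 1.
  i=1: a_1=8, p_1 = 8*6 + 1 = 49, q_1 = 8*1 + 0 = 8.
  i=2: a_2=4, p_2 = 4*49 + 6 = 202, q_2 = 4*8 + 1 = 33.
  i=3: a_3=1, p_3 = 1*202 + 49 = 251, q_3 = 1*33 + 8 = 41.
  i=4: a_4=9, p_4 = 9*251 + 202 = 2461, q_4 = 9*41 + 33 = 402.
  i=5: a_5=8, p_5 = 8*2461 + 251 = 19939, q_5 = 8*402 + 41 = 3257.

6/1, 49/8, 202/33, 251/41, 2461/402, 19939/3257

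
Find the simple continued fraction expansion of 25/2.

[12; 2]

Run the Euclidean algorithm on 25 and 2; the successive quotients are the partial quotients a_0, a_1, ... (each step inverts the fractional part left over by the previous one):
  25 = 12*2 + 1, so a_0 = 12.
  2 = 2*1 + 0, so a_1 = 2.
The remainder reaches 0 after 2 divisions, so the expansion has 2 partial quotients, read off in order.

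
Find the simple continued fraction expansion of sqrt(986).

Write x_i = (sqrt(986) + m_i)/d_i with (m_0, d_0) = (0, 1). a_0 = floor(sqrt(986)) = 31, since 31^2 = 961 <= 986 < 1024 = 32^2.
Iterate m_{i+1} = d_i*a_i - m_i, d_{i+1} = (986 - m_{i+1}^2)/d_i, a_{i+1} = floor((a_0 + m_{i+1})/d_{i+1}):
  m_1 = 1*31 - 0 = 31, d_1 = (986 - 31^2)/1 = 25/1 = 25, a_1 = floor((31 + 31)/25) = 2.
  m_2 = 25*2 - 31 = 19, d_2 = (986 - 19^2)/25 = 625/25 = 25, a_2 = floor((31 + 19)/25) = 2.
  m_3 = 25*2 - 19 = 31, d_3 = (986 - 31^2)/25 = 25/25 = 1, a_3 = floor((31 + 31)/1) = 62.
  m_4 = 1*62 - 31 = 31, d_4 = (986 - 31^2)/1 = 25/1 = 25: (m_4, d_4) = (m_1, d_1) = (31, 25), so from here the quotients repeat a_1, ..., a_3; the period length is 3.
Hence the expansion of sqrt(986) is a_0 = 31 followed by the repeating block 2, 2, 62 (period 3).

[31; (2, 2, 62)]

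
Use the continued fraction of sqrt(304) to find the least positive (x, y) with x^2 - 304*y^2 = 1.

(x, y) = (57799, 3315)

First expand sqrt(304) as a continued fraction. With x_i = (sqrt(304) + m_i)/d_i and (m_0, d_0) = (0, 1): a_0 = floor(sqrt(304)) = 17, since 17^2 = 289 <= 304 < 324 = 18^2.
Iterate m_{i+1} = d_i*a_i - m_i, d_{i+1} = (304 - m_{i+1}^2)/d_i, a_{i+1} = floor((a_0 + m_{i+1})/d_{i+1}):
  m_1 = 1*17 - 0 = 17, d_1 = (304 - 17^2)/1 = 15/1 = 15, a_1 = floor((17 + 17)/15) = 2.
  m_2 = 15*2 - 17 = 13, d_2 = (304 - 13^2)/15 = 135/15 = 9, a_2 = floor((17 + 13)/9) = 3.
  m_3 = 9*3 - 13 = 14, d_3 = (304 - 14^2)/9 = 108/9 = 12, a_3 = floor((17 + 14)/12) = 2.
  m_4 = 12*2 - 14 = 10, d_4 = (304 - 10^2)/12 = 204/12 = 17, a_4 = floor((17 + 10)/17) = 1.
  m_5 = 17*1 - 10 = 7, d_5 = (304 - 7^2)/17 = 255/17 = 15, a_5 = floor((17 + 7)/15) = 1.
  m_6 = 15*1 - 7 = 8, d_6 = (304 - 8^2)/15 = 240/15 = 16, a_6 = floor((17 + 8)/16) = 1.
  m_7 = 16*1 - 8 = 8, d_7 = (304 - 8^2)/16 = 240/16 = 15, a_7 = floor((17 + 8)/15) = 1.
  m_8 = 15*1 - 8 = 7, d_8 = (304 - 7^2)/15 = 255/15 = 17, a_8 = floor((17 + 7)/17) = 1.
  m_9 = 17*1 - 7 = 10, d_9 = (304 - 10^2)/17 = 204/17 = 12, a_9 = floor((17 + 10)/12) = 2.
  m_10 = 12*2 - 10 = 14, d_10 = (304 - 14^2)/12 = 108/12 = 9, a_10 = floor((17 + 14)/9) = 3.
  m_11 = 9*3 - 14 = 13, d_11 = (304 - 13^2)/9 = 135/9 = 15, a_11 = floor((17 + 13)/15) = 2.
  m_12 = 15*2 - 13 = 17, d_12 = (304 - 17^2)/15 = 15/15 = 1, a_12 = floor((17 + 17)/1) = 34.
  m_13 = 1*34 - 17 = 17, d_13 = (304 - 17^2)/1 = 15/1 = 15: (m_13, d_13) = (m_1, d_1) = (17, 15), so from here the quotients repeat a_1, ..., a_12; the period length is 12.
So sqrt(304) = [17; (2, 3, 2, 1, 1, 1, 1, 1, 2, 3, 2, 34)] with period length k = 12.
k is even, so the fundamental solution of x^2 - 304y^2 = 1 is (p_{k-1}, q_{k-1}) = (p_11, q_11); compute convergents through index 11.
Convergents (p_i = a_i*p_{i-1} + p_{i-2}, q_i = a_i*q_{i-1} + q_{i-2} with p_{-2}=0, p_{-1}=1, q_{-2}=1, q_{-1}=0):
  i=0: a_0=17, p_0 = 17*1 + 0 = 17, q_0 = 17*0 + 1 = 1.
  i=1: a_1=2, p_1 = 2*17 + 1 = 35, q_1 = 2*1 + 0 = 2.
  i=2: a_2=3, p_2 = 3*35 + 17 = 122, q_2 = 3*2 + 1 = 7.
  i=3: a_3=2, p_3 = 2*122 + 35 = 279, q_3 = 2*7 + 2 = 16.
  i=4: a_4=1, p_4 = 1*279 + 122 = 401, q_4 = 1*16 + 7 = 23.
  i=5: a_5=1, p_5 = 1*401 + 279 = 680, q_5 = 1*23 + 16 = 39.
  i=6: a_6=1, p_6 = 1*680 + 401 = 1081, q_6 = 1*39 + 23 = 62.
  i=7: a_7=1, p_7 = 1*1081 + 680 = 1761, q_7 = 1*62 + 39 = 101.
  i=8: a_8=1, p_8 = 1*1761 + 1081 = 2842, q_8 = 1*101 + 62 = 163.
  i=9: a_9=2, p_9 = 2*2842 + 1761 = 7445, q_9 = 2*163 + 101 = 427.
  i=10: a_10=3, p_10 = 3*7445 + 2842 = 25177, q_10 = 3*427 + 163 = 1444.
  i=11: a_11=2, p_11 = 2*25177 + 7445 = 57799, q_11 = 2*1444 + 427 = 3315.
Check: 57799^2 - 304*3315^2 = 3340724401 - 3340724400 = 1, so (x, y) = (57799, 3315) solves the equation, and by the theorem it is the least positive solution.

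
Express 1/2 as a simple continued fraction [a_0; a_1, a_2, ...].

[0; 2]

Run the Euclidean algorithm on 1 and 2; the successive quotients are the partial quotients a_0, a_1, ... (each step inverts the fractional part left over by the previous one):
  1 = 0*2 + 1, so a_0 = 0.
  2 = 2*1 + 0, so a_1 = 2.
The remainder reaches 0 after 2 divisions, so the expansion has 2 partial quotients, read off in order.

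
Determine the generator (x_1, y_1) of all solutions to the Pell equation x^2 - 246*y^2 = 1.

First expand sqrt(246) as a continued fraction. With x_i = (sqrt(246) + m_i)/d_i and (m_0, d_0) = (0, 1): a_0 = floor(sqrt(246)) = 15, since 15^2 = 225 <= 246 < 256 = 16^2.
Iterate m_{i+1} = d_i*a_i - m_i, d_{i+1} = (246 - m_{i+1}^2)/d_i, a_{i+1} = floor((a_0 + m_{i+1})/d_{i+1}):
  m_1 = 1*15 - 0 = 15, d_1 = (246 - 15^2)/1 = 21/1 = 21, a_1 = floor((15 + 15)/21) = 1.
  m_2 = 21*1 - 15 = 6, d_2 = (246 - 6^2)/21 = 210/21 = 10, a_2 = floor((15 + 6)/10) = 2.
  m_3 = 10*2 - 6 = 14, d_3 = (246 - 14^2)/10 = 50/10 = 5, a_3 = floor((15 + 14)/5) = 5.
  m_4 = 5*5 - 14 = 11, d_4 = (246 - 11^2)/5 = 125/5 = 25, a_4 = floor((15 + 11)/25) = 1.
  m_5 = 25*1 - 11 = 14, d_5 = (246 - 14^2)/25 = 50/25 = 2, a_5 = floor((15 + 14)/2) = 14.
  m_6 = 2*14 - 14 = 14, d_6 = (246 - 14^2)/2 = 50/2 = 25, a_6 = floor((15 + 14)/25) = 1.
  m_7 = 25*1 - 14 = 11, d_7 = (246 - 11^2)/25 = 125/25 = 5, a_7 = floor((15 + 11)/5) = 5.
  m_8 = 5*5 - 11 = 14, d_8 = (246 - 14^2)/5 = 50/5 = 10, a_8 = floor((15 + 14)/10) = 2.
  m_9 = 10*2 - 14 = 6, d_9 = (246 - 6^2)/10 = 210/10 = 21, a_9 = floor((15 + 6)/21) = 1.
  m_10 = 21*1 - 6 = 15, d_10 = (246 - 15^2)/21 = 21/21 = 1, a_10 = floor((15 + 15)/1) = 30.
  m_11 = 1*30 - 15 = 15, d_11 = (246 - 15^2)/1 = 21/1 = 21: (m_11, d_11) = (m_1, d_1) = (15, 21), so from here the quotients repeat a_1, ..., a_10; the period length is 10.
So sqrt(246) = [15; (1, 2, 5, 1, 14, 1, 5, 2, 1, 30)] with period length k = 10.
k is even, so the fundamental solution of x^2 - 246y^2 = 1 is (p_{k-1}, q_{k-1}) = (p_9, q_9); compute convergents through index 9.
Convergents (p_i = a_i*p_{i-1} + p_{i-2}, q_i = a_i*q_{i-1} + q_{i-2} with p_{-2}=0, p_{-1}=1, q_{-2}=1, q_{-1}=0):
  i=0: a_0=15, p_0 = 15*1 + 0 = 15, q_0 = 15*0 + 1 = 1.
  i=1: a_1=1, p_1 = 1*15 + 1 = 16, q_1 = 1*1 + 0 = 1.
  i=2: a_2=2, p_2 = 2*16 + 15 = 47, q_2 = 2*1 + 1 = 3.
  i=3: a_3=5, p_3 = 5*47 + 16 = 251, q_3 = 5*3 + 1 = 16.
  i=4: a_4=1, p_4 = 1*251 + 47 = 298, q_4 = 1*16 + 3 = 19.
  i=5: a_5=14, p_5 = 14*298 + 251 = 4423, q_5 = 14*19 + 16 = 282.
  i=6: a_6=1, p_6 = 1*4423 + 298 = 4721, q_6 = 1*282 + 19 = 301.
  i=7: a_7=5, p_7 = 5*4721 + 4423 = 28028, q_7 = 5*301 + 282 = 1787.
  i=8: a_8=2, p_8 = 2*28028 + 4721 = 60777, q_8 = 2*1787 + 301 = 3875.
  i=9: a_9=1, p_9 = 1*60777 + 28028 = 88805, q_9 = 1*3875 + 1787 = 5662.
Check: 88805^2 - 246*5662^2 = 7886328025 - 7886328024 = 1, so (x, y) = (88805, 5662) solves the equation, and by the theorem it is the least positive solution.

(x, y) = (88805, 5662)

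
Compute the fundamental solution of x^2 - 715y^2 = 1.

(x, y) = (75646, 2829)

First expand sqrt(715) as a continued fraction. With x_i = (sqrt(715) + m_i)/d_i and (m_0, d_0) = (0, 1): a_0 = floor(sqrt(715)) = 26, since 26^2 = 676 <= 715 < 729 = 27^2.
Iterate m_{i+1} = d_i*a_i - m_i, d_{i+1} = (715 - m_{i+1}^2)/d_i, a_{i+1} = floor((a_0 + m_{i+1})/d_{i+1}):
  m_1 = 1*26 - 0 = 26, d_1 = (715 - 26^2)/1 = 39/1 = 39, a_1 = floor((26 + 26)/39) = 1.
  m_2 = 39*1 - 26 = 13, d_2 = (715 - 13^2)/39 = 546/39 = 14, a_2 = floor((26 + 13)/14) = 2.
  m_3 = 14*2 - 13 = 15, d_3 = (715 - 15^2)/14 = 490/14 = 35, a_3 = floor((26 + 15)/35) = 1.
  m_4 = 35*1 - 15 = 20, d_4 = (715 - 20^2)/35 = 315/35 = 9, a_4 = floor((26 + 20)/9) = 5.
  m_5 = 9*5 - 20 = 25, d_5 = (715 - 25^2)/9 = 90/9 = 10, a_5 = floor((26 + 25)/10) = 5.
  m_6 = 10*5 - 25 = 25, d_6 = (715 - 25^2)/10 = 90/10 = 9, a_6 = floor((26 + 25)/9) = 5.
  m_7 = 9*5 - 25 = 20, d_7 = (715 - 20^2)/9 = 315/9 = 35, a_7 = floor((26 + 20)/35) = 1.
  m_8 = 35*1 - 20 = 15, d_8 = (715 - 15^2)/35 = 490/35 = 14, a_8 = floor((26 + 15)/14) = 2.
  m_9 = 14*2 - 15 = 13, d_9 = (715 - 13^2)/14 = 546/14 = 39, a_9 = floor((26 + 13)/39) = 1.
  m_10 = 39*1 - 13 = 26, d_10 = (715 - 26^2)/39 = 39/39 = 1, a_10 = floor((26 + 26)/1) = 52.
  m_11 = 1*52 - 26 = 26, d_11 = (715 - 26^2)/1 = 39/1 = 39: (m_11, d_11) = (m_1, d_1) = (26, 39), so from here the quotients repeat a_1, ..., a_10; the period length is 10.
So sqrt(715) = [26; (1, 2, 1, 5, 5, 5, 1, 2, 1, 52)] with period length k = 10.
k is even, so the fundamental solution of x^2 - 715y^2 = 1 is (p_{k-1}, q_{k-1}) = (p_9, q_9); compute convergents through index 9.
Convergents (p_i = a_i*p_{i-1} + p_{i-2}, q_i = a_i*q_{i-1} + q_{i-2} with p_{-2}=0, p_{-1}=1, q_{-2}=1, q_{-1}=0):
  i=0: a_0=26, p_0 = 26*1 + 0 = 26, q_0 = 26*0 + 1 = 1.
  i=1: a_1=1, p_1 = 1*26 + 1 = 27, q_1 = 1*1 + 0 = 1.
  i=2: a_2=2, p_2 = 2*27 + 26 = 80, q_2 = 2*1 + 1 = 3.
  i=3: a_3=1, p_3 = 1*80 + 27 = 107, q_3 = 1*3 + 1 = 4.
  i=4: a_4=5, p_4 = 5*107 + 80 = 615, q_4 = 5*4 + 3 = 23.
  i=5: a_5=5, p_5 = 5*615 + 107 = 3182, q_5 = 5*23 + 4 = 119.
  i=6: a_6=5, p_6 = 5*3182 + 615 = 16525, q_6 = 5*119 + 23 = 618.
  i=7: a_7=1, p_7 = 1*16525 + 3182 = 19707, q_7 = 1*618 + 119 = 737.
  i=8: a_8=2, p_8 = 2*19707 + 16525 = 55939, q_8 = 2*737 + 618 = 2092.
  i=9: a_9=1, p_9 = 1*55939 + 19707 = 75646, q_9 = 1*2092 + 737 = 2829.
Check: 75646^2 - 715*2829^2 = 5722317316 - 5722317315 = 1, so (x, y) = (75646, 2829) solves the equation, and by the theorem it is the least positive solution.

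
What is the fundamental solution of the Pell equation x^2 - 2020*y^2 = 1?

First expand sqrt(2020) as a continued fraction. With x_i = (sqrt(2020) + m_i)/d_i and (m_0, d_0) = (0, 1): a_0 = floor(sqrt(2020)) = 44, since 44^2 = 1936 <= 2020 < 2025 = 45^2.
Iterate m_{i+1} = d_i*a_i - m_i, d_{i+1} = (2020 - m_{i+1}^2)/d_i, a_{i+1} = floor((a_0 + m_{i+1})/d_{i+1}):
  m_1 = 1*44 - 0 = 44, d_1 = (2020 - 44^2)/1 = 84/1 = 84, a_1 = floor((44 + 44)/84) = 1.
  m_2 = 84*1 - 44 = 40, d_2 = (2020 - 40^2)/84 = 420/84 = 5, a_2 = floor((44 + 40)/5) = 16.
  m_3 = 5*16 - 40 = 40, d_3 = (2020 - 40^2)/5 = 420/5 = 84, a_3 = floor((44 + 40)/84) = 1.
  m_4 = 84*1 - 40 = 44, d_4 = (2020 - 44^2)/84 = 84/84 = 1, a_4 = floor((44 + 44)/1) = 88.
  m_5 = 1*88 - 44 = 44, d_5 = (2020 - 44^2)/1 = 84/1 = 84: (m_5, d_5) = (m_1, d_1) = (44, 84), so from here the quotients repeat a_1, ..., a_4; the period length is 4.
So sqrt(2020) = [44; (1, 16, 1, 88)] with period length k = 4.
k is even, so the fundamental solution of x^2 - 2020y^2 = 1 is (p_{k-1}, q_{k-1}) = (p_3, q_3); compute convergents through index 3.
Convergents (p_i = a_i*p_{i-1} + p_{i-2}, q_i = a_i*q_{i-1} + q_{i-2} with p_{-2}=0, p_{-1}=1, q_{-2}=1, q_{-1}=0):
  i=0: a_0=44, p_0 = 44*1 + 0 = 44, q_0 = 44*0 + 1 = 1.
  i=1: a_1=1, p_1 = 1*44 + 1 = 45, q_1 = 1*1 + 0 = 1.
  i=2: a_2=16, p_2 = 16*45 + 44 = 764, q_2 = 16*1 + 1 = 17.
  i=3: a_3=1, p_3 = 1*764 + 45 = 809, q_3 = 1*17 + 1 = 18.
Check: 809^2 - 2020*18^2 = 654481 - 654480 = 1, so (x, y) = (809, 18) solves the equation, and by the theorem it is the least positive solution.

(x, y) = (809, 18)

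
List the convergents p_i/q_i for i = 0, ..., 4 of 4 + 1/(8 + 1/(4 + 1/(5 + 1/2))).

Using the convergent recurrence p_i = a_i*p_{i-1} + p_{i-2}, q_i = a_i*q_{i-1} + q_{i-2} with p_{-2}=0, p_{-1}=1, q_{-2}=1, q_{-1}=0:
  i=0: a_0=4, p_0 = 4*1 + 0 = 4, q_0 = 4*0 + 1 = 1.
  i=1: a_1=8, p_1 = 8*4 + 1 = 33, q_1 = 8*1 + 0 = 8.
  i=2: a_2=4, p_2 = 4*33 + 4 = 136, q_2 = 4*8 + 1 = 33.
  i=3: a_3=5, p_3 = 5*136 + 33 = 713, q_3 = 5*33 + 8 = 173.
  i=4: a_4=2, p_4 = 2*713 + 136 = 1562, q_4 = 2*173 + 33 = 379.

4/1, 33/8, 136/33, 713/173, 1562/379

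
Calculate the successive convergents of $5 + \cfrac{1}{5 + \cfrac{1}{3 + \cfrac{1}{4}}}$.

Using the convergent recurrence p_i = a_i*p_{i-1} + p_{i-2}, q_i = a_i*q_{i-1} + q_{i-2} with p_{-2}=0, p_{-1}=1, q_{-2}=1, q_{-1}=0:
  i=0: a_0=5, p_0 = 5*1 + 0 = 5, q_0 = 5*0 + 1 = 1.
  i=1: a_1=5, p_1 = 5*5 + 1 = 26, q_1 = 5*1 + 0 = 5.
  i=2: a_2=3, p_2 = 3*26 + 5 = 83, q_2 = 3*5 + 1 = 16.
  i=3: a_3=4, p_3 = 4*83 + 26 = 358, q_3 = 4*16 + 5 = 69.

5/1, 26/5, 83/16, 358/69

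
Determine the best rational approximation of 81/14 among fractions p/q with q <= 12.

Expand x = 81/14 as a continued fraction with the Euclidean algorithm:
  81 = 5*14 + 11, so a_0 = 5.
  14 = 1*11 + 3, so a_1 = 1.
  11 = 3*3 + 2, so a_2 = 3.
  3 = 1*2 + 1, so a_3 = 1.
  2 = 2*1 + 0, so a_4 = 2.
so x = [5; 1, 3, 1, 2].
Convergents (p_i = a_i*p_{i-1} + p_{i-2}, q_i = a_i*q_{i-1} + q_{i-2} with p_{-2}=0, p_{-1}=1, q_{-2}=1, q_{-1}=0), until the denominator exceeds 12:
  i=0: a_0=5, p_0 = 5*1 + 0 = 5, q_0 = 5*0 + 1 = 1.
  i=1: a_1=1, p_1 = 1*5 + 1 = 6, q_1 = 1*1 + 0 = 1.
  i=2: a_2=3, p_2 = 3*6 + 5 = 23, q_2 = 3*1 + 1 = 4.
  i=3: a_3=1, p_3 = 1*23 + 6 = 29, q_3 = 1*4 + 1 = 5.
  i=4: a_4=2, p_4 = 2*29 + 23 = 81, q_4 = 2*5 + 4 = 14.
q_4 = 14 > 12, so the last convergent with denominator <= 12 is p_3/q_3 = 29/5.
The closest fraction with denominator <= 12 is either p_3/q_3 or the intermediate fraction (k*p_3 + p_2)/(k*q_3 + q_2) with the largest k >= 1 whose denominator stays <= 12; these approach x as k grows, and every other convergent or intermediate fraction in range is farther away.
Largest k: floor((12 - q_2)/q_3) = floor((12 - 4)/5) = 1.
That gives (1*29 + 23)/(1*5 + 4) = 52/9.
Compare the errors: |x - 29/5| = |81*5 - 29*14|/(14*5) = 1/70, and |x - 52/9| = |81*9 - 52*14|/(14*9) = 1/126.
Cross-multiplying, 1*70 = 70 < 126 = 1*126, so 1/126 is smaller: the intermediate fraction 52/9 is closer to x than 29/5.

52/9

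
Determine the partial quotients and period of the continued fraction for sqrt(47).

[6; (1, 5, 1, 12)]

Write x_i = (sqrt(47) + m_i)/d_i with (m_0, d_0) = (0, 1). a_0 = floor(sqrt(47)) = 6, since 6^2 = 36 <= 47 < 49 = 7^2.
Iterate m_{i+1} = d_i*a_i - m_i, d_{i+1} = (47 - m_{i+1}^2)/d_i, a_{i+1} = floor((a_0 + m_{i+1})/d_{i+1}):
  m_1 = 1*6 - 0 = 6, d_1 = (47 - 6^2)/1 = 11/1 = 11, a_1 = floor((6 + 6)/11) = 1.
  m_2 = 11*1 - 6 = 5, d_2 = (47 - 5^2)/11 = 22/11 = 2, a_2 = floor((6 + 5)/2) = 5.
  m_3 = 2*5 - 5 = 5, d_3 = (47 - 5^2)/2 = 22/2 = 11, a_3 = floor((6 + 5)/11) = 1.
  m_4 = 11*1 - 5 = 6, d_4 = (47 - 6^2)/11 = 11/11 = 1, a_4 = floor((6 + 6)/1) = 12.
  m_5 = 1*12 - 6 = 6, d_5 = (47 - 6^2)/1 = 11/1 = 11: (m_5, d_5) = (m_1, d_1) = (6, 11), so from here the quotients repeat a_1, ..., a_4; the period length is 4.
Hence the expansion of sqrt(47) is a_0 = 6 followed by the repeating block 1, 5, 1, 12 (period 4).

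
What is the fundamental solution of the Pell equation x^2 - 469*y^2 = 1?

First expand sqrt(469) as a continued fraction. With x_i = (sqrt(469) + m_i)/d_i and (m_0, d_0) = (0, 1): a_0 = floor(sqrt(469)) = 21, since 21^2 = 441 <= 469 < 484 = 22^2.
Iterate m_{i+1} = d_i*a_i - m_i, d_{i+1} = (469 - m_{i+1}^2)/d_i, a_{i+1} = floor((a_0 + m_{i+1})/d_{i+1}):
  m_1 = 1*21 - 0 = 21, d_1 = (469 - 21^2)/1 = 28/1 = 28, a_1 = floor((21 + 21)/28) = 1.
  m_2 = 28*1 - 21 = 7, d_2 = (469 - 7^2)/28 = 420/28 = 15, a_2 = floor((21 + 7)/15) = 1.
  m_3 = 15*1 - 7 = 8, d_3 = (469 - 8^2)/15 = 405/15 = 27, a_3 = floor((21 + 8)/27) = 1.
  m_4 = 27*1 - 8 = 19, d_4 = (469 - 19^2)/27 = 108/27 = 4, a_4 = floor((21 + 19)/4) = 10.
  m_5 = 4*10 - 19 = 21, d_5 = (469 - 21^2)/4 = 28/4 = 7, a_5 = floor((21 + 21)/7) = 6.
  m_6 = 7*6 - 21 = 21, d_6 = (469 - 21^2)/7 = 28/7 = 4, a_6 = floor((21 + 21)/4) = 10.
  m_7 = 4*10 - 21 = 19, d_7 = (469 - 19^2)/4 = 108/4 = 27, a_7 = floor((21 + 19)/27) = 1.
  m_8 = 27*1 - 19 = 8, d_8 = (469 - 8^2)/27 = 405/27 = 15, a_8 = floor((21 + 8)/15) = 1.
  m_9 = 15*1 - 8 = 7, d_9 = (469 - 7^2)/15 = 420/15 = 28, a_9 = floor((21 + 7)/28) = 1.
  m_10 = 28*1 - 7 = 21, d_10 = (469 - 21^2)/28 = 28/28 = 1, a_10 = floor((21 + 21)/1) = 42.
  m_11 = 1*42 - 21 = 21, d_11 = (469 - 21^2)/1 = 28/1 = 28: (m_11, d_11) = (m_1, d_1) = (21, 28), so from here the quotients repeat a_1, ..., a_10; the period length is 10.
So sqrt(469) = [21; (1, 1, 1, 10, 6, 10, 1, 1, 1, 42)] with period length k = 10.
k is even, so the fundamental solution of x^2 - 469y^2 = 1 is (p_{k-1}, q_{k-1}) = (p_9, q_9); compute convergents through index 9.
Convergents (p_i = a_i*p_{i-1} + p_{i-2}, q_i = a_i*q_{i-1} + q_{i-2} with p_{-2}=0, p_{-1}=1, q_{-2}=1, q_{-1}=0):
  i=0: a_0=21, p_0 = 21*1 + 0 = 21, q_0 = 21*0 + 1 = 1.
  i=1: a_1=1, p_1 = 1*21 + 1 = 22, q_1 = 1*1 + 0 = 1.
  i=2: a_2=1, p_2 = 1*22 + 21 = 43, q_2 = 1*1 + 1 = 2.
  i=3: a_3=1, p_3 = 1*43 + 22 = 65, q_3 = 1*2 + 1 = 3.
  i=4: a_4=10, p_4 = 10*65 + 43 = 693, q_4 = 10*3 + 2 = 32.
  i=5: a_5=6, p_5 = 6*693 + 65 = 4223, q_5 = 6*32 + 3 = 195.
  i=6: a_6=10, p_6 = 10*4223 + 693 = 42923, q_6 = 10*195 + 32 = 1982.
  i=7: a_7=1, p_7 = 1*42923 + 4223 = 47146, q_7 = 1*1982 + 195 = 2177.
  i=8: a_8=1, p_8 = 1*47146 + 42923 = 90069, q_8 = 1*2177 + 1982 = 4159.
  i=9: a_9=1, p_9 = 1*90069 + 47146 = 137215, q_9 = 1*4159 + 2177 = 6336.
Check: 137215^2 - 469*6336^2 = 18827956225 - 18827956224 = 1, so (x, y) = (137215, 6336) solves the equation, and by the theorem it is the least positive solution.

(x, y) = (137215, 6336)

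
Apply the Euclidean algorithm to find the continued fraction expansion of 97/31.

[3; 7, 1, 3]

Run the Euclidean algorithm on 97 and 31; the successive quotients are the partial quotients a_0, a_1, ... (each step inverts the fractional part left over by the previous one):
  97 = 3*31 + 4, so a_0 = 3.
  31 = 7*4 + 3, so a_1 = 7.
  4 = 1*3 + 1, so a_2 = 1.
  3 = 3*1 + 0, so a_3 = 3.
The remainder reaches 0 after 4 divisions, so the expansion has 4 partial quotients, read off in order.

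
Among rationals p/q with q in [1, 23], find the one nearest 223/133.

37/22

Expand x = 223/133 as a continued fraction with the Euclidean algorithm:
  223 = 1*133 + 90, so a_0 = 1.
  133 = 1*90 + 43, so a_1 = 1.
  90 = 2*43 + 4, so a_2 = 2.
  43 = 10*4 + 3, so a_3 = 10.
  4 = 1*3 + 1, so a_4 = 1.
  3 = 3*1 + 0, so a_5 = 3.
so x = [1; 1, 2, 10, 1, 3].
Convergents (p_i = a_i*p_{i-1} + p_{i-2}, q_i = a_i*q_{i-1} + q_{i-2} with p_{-2}=0, p_{-1}=1, q_{-2}=1, q_{-1}=0), until the denominator exceeds 23:
  i=0: a_0=1, p_0 = 1*1 + 0 = 1, q_0 = 1*0 + 1 = 1.
  i=1: a_1=1, p_1 = 1*1 + 1 = 2, q_1 = 1*1 + 0 = 1.
  i=2: a_2=2, p_2 = 2*2 + 1 = 5, q_2 = 2*1 + 1 = 3.
  i=3: a_3=10, p_3 = 10*5 + 2 = 52, q_3 = 10*3 + 1 = 31.
q_3 = 31 > 23, so the last convergent with denominator <= 23 is p_2/q_2 = 5/3.
The closest fraction with denominator <= 23 is either p_2/q_2 or the intermediate fraction (k*p_2 + p_1)/(k*q_2 + q_1) with the largest k >= 1 whose denominator stays <= 23; these approach x as k grows, and every other convergent or intermediate fraction in range is farther away.
Largest k: floor((23 - q_1)/q_2) = floor((23 - 1)/3) = 7.
That gives (7*5 + 2)/(7*3 + 1) = 37/22.
Compare the errors: |x - 5/3| = |223*3 - 5*133|/(133*3) = 4/399, and |x - 37/22| = |223*22 - 37*133|/(133*22) = 15/2926.
Cross-multiplying, 15*399 = 5985 < 11704 = 4*2926, so 15/2926 is smaller: the intermediate fraction 37/22 is closer to x than 5/3.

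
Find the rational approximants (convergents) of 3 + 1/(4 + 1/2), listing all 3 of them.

3/1, 13/4, 29/9

Using the convergent recurrence p_i = a_i*p_{i-1} + p_{i-2}, q_i = a_i*q_{i-1} + q_{i-2} with p_{-2}=0, p_{-1}=1, q_{-2}=1, q_{-1}=0:
  i=0: a_0=3, p_0 = 3*1 + 0 = 3, q_0 = 3*0 + 1 = 1.
  i=1: a_1=4, p_1 = 4*3 + 1 = 13, q_1 = 4*1 + 0 = 4.
  i=2: a_2=2, p_2 = 2*13 + 3 = 29, q_2 = 2*4 + 1 = 9.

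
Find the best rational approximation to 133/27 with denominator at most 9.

Expand x = 133/27 as a continued fraction with the Euclidean algorithm:
  133 = 4*27 + 25, so a_0 = 4.
  27 = 1*25 + 2, so a_1 = 1.
  25 = 12*2 + 1, so a_2 = 12.
  2 = 2*1 + 0, so a_3 = 2.
so x = [4; 1, 12, 2].
Convergents (p_i = a_i*p_{i-1} + p_{i-2}, q_i = a_i*q_{i-1} + q_{i-2} with p_{-2}=0, p_{-1}=1, q_{-2}=1, q_{-1}=0), until the denominator exceeds 9:
  i=0: a_0=4, p_0 = 4*1 + 0 = 4, q_0 = 4*0 + 1 = 1.
  i=1: a_1=1, p_1 = 1*4 + 1 = 5, q_1 = 1*1 + 0 = 1.
  i=2: a_2=12, p_2 = 12*5 + 4 = 64, q_2 = 12*1 + 1 = 13.
q_2 = 13 > 9, so the last convergent with denominator <= 9 is p_1/q_1 = 5/1.
The closest fraction with denominator <= 9 is either p_1/q_1 or the intermediate fraction (k*p_1 + p_0)/(k*q_1 + q_0) with the largest k >= 1 whose denominator stays <= 9; these approach x as k grows, and every other convergent or intermediate fraction in range is farther away.
Largest k: floor((9 - q_0)/q_1) = floor((9 - 1)/1) = 8.
That gives (8*5 + 4)/(8*1 + 1) = 44/9.
Compare the errors: |x - 5/1| = |133*1 - 5*27|/(27*1) = 2/27, and |x - 44/9| = |133*9 - 44*27|/(27*9) = 9/243.
Cross-multiplying, 9*27 = 243 < 486 = 2*243, so 9/243 is smaller: the intermediate fraction 44/9 is closer to x than 5/1.

44/9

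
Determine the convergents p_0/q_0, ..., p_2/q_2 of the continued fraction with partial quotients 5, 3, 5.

Using the convergent recurrence p_i = a_i*p_{i-1} + p_{i-2}, q_i = a_i*q_{i-1} + q_{i-2} with p_{-2}=0, p_{-1}=1, q_{-2}=1, q_{-1}=0:
  i=0: a_0=5, p_0 = 5*1 + 0 = 5, q_0 = 5*0 + 1 = 1.
  i=1: a_1=3, p_1 = 3*5 + 1 = 16, q_1 = 3*1 + 0 = 3.
  i=2: a_2=5, p_2 = 5*16 + 5 = 85, q_2 = 5*3 + 1 = 16.

5/1, 16/3, 85/16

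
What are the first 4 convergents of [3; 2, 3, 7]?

Using the convergent recurrence p_i = a_i*p_{i-1} + p_{i-2}, q_i = a_i*q_{i-1} + q_{i-2} with p_{-2}=0, p_{-1}=1, q_{-2}=1, q_{-1}=0:
  i=0: a_0=3, p_0 = 3*1 + 0 = 3, q_0 = 3*0 + 1 = 1.
  i=1: a_1=2, p_1 = 2*3 + 1 = 7, q_1 = 2*1 + 0 = 2.
  i=2: a_2=3, p_2 = 3*7 + 3 = 24, q_2 = 3*2 + 1 = 7.
  i=3: a_3=7, p_3 = 7*24 + 7 = 175, q_3 = 7*7 + 2 = 51.

3/1, 7/2, 24/7, 175/51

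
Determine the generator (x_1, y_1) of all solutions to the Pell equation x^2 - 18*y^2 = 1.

(x, y) = (17, 4)

First expand sqrt(18) as a continued fraction. With x_i = (sqrt(18) + m_i)/d_i and (m_0, d_0) = (0, 1): a_0 = floor(sqrt(18)) = 4, since 4^2 = 16 <= 18 < 25 = 5^2.
Iterate m_{i+1} = d_i*a_i - m_i, d_{i+1} = (18 - m_{i+1}^2)/d_i, a_{i+1} = floor((a_0 + m_{i+1})/d_{i+1}):
  m_1 = 1*4 - 0 = 4, d_1 = (18 - 4^2)/1 = 2/1 = 2, a_1 = floor((4 + 4)/2) = 4.
  m_2 = 2*4 - 4 = 4, d_2 = (18 - 4^2)/2 = 2/2 = 1, a_2 = floor((4 + 4)/1) = 8.
  m_3 = 1*8 - 4 = 4, d_3 = (18 - 4^2)/1 = 2/1 = 2: (m_3, d_3) = (m_1, d_1) = (4, 2), so from here the quotients repeat a_1, a_2; the period length is 2.
So sqrt(18) = [4; (4, 8)] with period length k = 2.
k is even, so the fundamental solution of x^2 - 18y^2 = 1 is (p_{k-1}, q_{k-1}) = (p_1, q_1); compute convergents through index 1.
Convergents (p_i = a_i*p_{i-1} + p_{i-2}, q_i = a_i*q_{i-1} + q_{i-2} with p_{-2}=0, p_{-1}=1, q_{-2}=1, q_{-1}=0):
  i=0: a_0=4, p_0 = 4*1 + 0 = 4, q_0 = 4*0 + 1 = 1.
  i=1: a_1=4, p_1 = 4*4 + 1 = 17, q_1 = 4*1 + 0 = 4.
Check: 17^2 - 18*4^2 = 289 - 288 = 1, so (x, y) = (17, 4) solves the equation, and by the theorem it is the least positive solution.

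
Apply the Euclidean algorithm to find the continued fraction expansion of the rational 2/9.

[0; 4, 2]

Run the Euclidean algorithm on 2 and 9; the successive quotients are the partial quotients a_0, a_1, ... (each step inverts the fractional part left over by the previous one):
  2 = 0*9 + 2, so a_0 = 0.
  9 = 4*2 + 1, so a_1 = 4.
  2 = 2*1 + 0, so a_2 = 2.
The remainder reaches 0 after 3 divisions, so the expansion has 3 partial quotients, read off in order.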